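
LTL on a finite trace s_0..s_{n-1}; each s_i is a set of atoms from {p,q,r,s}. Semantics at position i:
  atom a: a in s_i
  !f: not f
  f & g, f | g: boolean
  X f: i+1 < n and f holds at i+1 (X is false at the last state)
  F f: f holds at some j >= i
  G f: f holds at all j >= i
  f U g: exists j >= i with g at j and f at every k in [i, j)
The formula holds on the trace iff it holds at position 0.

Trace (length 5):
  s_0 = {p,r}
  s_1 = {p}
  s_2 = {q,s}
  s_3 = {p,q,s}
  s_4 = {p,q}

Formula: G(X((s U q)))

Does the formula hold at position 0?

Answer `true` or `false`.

Answer: false

Derivation:
s_0={p,r}: G(X((s U q)))=False X((s U q))=False (s U q)=False s=False q=False
s_1={p}: G(X((s U q)))=False X((s U q))=True (s U q)=False s=False q=False
s_2={q,s}: G(X((s U q)))=False X((s U q))=True (s U q)=True s=True q=True
s_3={p,q,s}: G(X((s U q)))=False X((s U q))=True (s U q)=True s=True q=True
s_4={p,q}: G(X((s U q)))=False X((s U q))=False (s U q)=True s=False q=True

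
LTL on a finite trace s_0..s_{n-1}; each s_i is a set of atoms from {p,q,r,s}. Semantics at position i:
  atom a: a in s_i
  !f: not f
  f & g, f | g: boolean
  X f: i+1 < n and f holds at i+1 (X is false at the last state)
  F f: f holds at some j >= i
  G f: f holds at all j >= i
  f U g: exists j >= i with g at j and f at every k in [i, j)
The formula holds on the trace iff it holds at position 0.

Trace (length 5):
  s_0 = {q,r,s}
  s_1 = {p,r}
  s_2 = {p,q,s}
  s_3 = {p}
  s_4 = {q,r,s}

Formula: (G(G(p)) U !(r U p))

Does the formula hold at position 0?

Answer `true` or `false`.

Answer: false

Derivation:
s_0={q,r,s}: (G(G(p)) U !(r U p))=False G(G(p))=False G(p)=False p=False !(r U p)=False (r U p)=True r=True
s_1={p,r}: (G(G(p)) U !(r U p))=False G(G(p))=False G(p)=False p=True !(r U p)=False (r U p)=True r=True
s_2={p,q,s}: (G(G(p)) U !(r U p))=False G(G(p))=False G(p)=False p=True !(r U p)=False (r U p)=True r=False
s_3={p}: (G(G(p)) U !(r U p))=False G(G(p))=False G(p)=False p=True !(r U p)=False (r U p)=True r=False
s_4={q,r,s}: (G(G(p)) U !(r U p))=True G(G(p))=False G(p)=False p=False !(r U p)=True (r U p)=False r=True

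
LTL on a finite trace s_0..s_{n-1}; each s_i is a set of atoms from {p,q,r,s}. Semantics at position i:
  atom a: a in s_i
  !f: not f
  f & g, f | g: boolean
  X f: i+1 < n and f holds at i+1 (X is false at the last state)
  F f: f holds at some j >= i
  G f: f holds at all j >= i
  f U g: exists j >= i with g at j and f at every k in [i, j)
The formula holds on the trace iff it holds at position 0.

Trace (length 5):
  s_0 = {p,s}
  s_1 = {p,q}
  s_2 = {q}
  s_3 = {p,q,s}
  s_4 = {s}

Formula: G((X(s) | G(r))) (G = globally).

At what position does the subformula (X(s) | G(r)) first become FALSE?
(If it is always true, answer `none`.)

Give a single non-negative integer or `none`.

s_0={p,s}: (X(s) | G(r))=False X(s)=False s=True G(r)=False r=False
s_1={p,q}: (X(s) | G(r))=False X(s)=False s=False G(r)=False r=False
s_2={q}: (X(s) | G(r))=True X(s)=True s=False G(r)=False r=False
s_3={p,q,s}: (X(s) | G(r))=True X(s)=True s=True G(r)=False r=False
s_4={s}: (X(s) | G(r))=False X(s)=False s=True G(r)=False r=False
G((X(s) | G(r))) holds globally = False
First violation at position 0.

Answer: 0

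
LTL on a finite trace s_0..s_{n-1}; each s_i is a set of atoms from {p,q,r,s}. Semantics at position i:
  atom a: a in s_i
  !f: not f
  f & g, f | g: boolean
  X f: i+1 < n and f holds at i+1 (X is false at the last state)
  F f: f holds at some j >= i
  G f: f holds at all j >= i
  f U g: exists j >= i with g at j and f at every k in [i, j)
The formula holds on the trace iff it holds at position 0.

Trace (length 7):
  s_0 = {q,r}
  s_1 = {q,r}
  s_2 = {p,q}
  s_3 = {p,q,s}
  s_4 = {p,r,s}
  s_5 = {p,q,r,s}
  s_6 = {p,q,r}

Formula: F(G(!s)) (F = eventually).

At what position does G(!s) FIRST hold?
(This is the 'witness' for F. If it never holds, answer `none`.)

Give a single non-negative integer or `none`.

s_0={q,r}: G(!s)=False !s=True s=False
s_1={q,r}: G(!s)=False !s=True s=False
s_2={p,q}: G(!s)=False !s=True s=False
s_3={p,q,s}: G(!s)=False !s=False s=True
s_4={p,r,s}: G(!s)=False !s=False s=True
s_5={p,q,r,s}: G(!s)=False !s=False s=True
s_6={p,q,r}: G(!s)=True !s=True s=False
F(G(!s)) holds; first witness at position 6.

Answer: 6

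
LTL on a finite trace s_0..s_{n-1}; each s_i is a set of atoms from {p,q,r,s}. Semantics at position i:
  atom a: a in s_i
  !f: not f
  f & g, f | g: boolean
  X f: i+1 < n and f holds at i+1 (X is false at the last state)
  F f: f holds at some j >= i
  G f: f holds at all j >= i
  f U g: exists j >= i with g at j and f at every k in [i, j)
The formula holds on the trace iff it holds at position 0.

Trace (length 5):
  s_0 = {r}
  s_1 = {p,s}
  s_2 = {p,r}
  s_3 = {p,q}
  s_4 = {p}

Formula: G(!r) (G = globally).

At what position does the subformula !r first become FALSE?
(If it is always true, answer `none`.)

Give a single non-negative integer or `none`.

Answer: 0

Derivation:
s_0={r}: !r=False r=True
s_1={p,s}: !r=True r=False
s_2={p,r}: !r=False r=True
s_3={p,q}: !r=True r=False
s_4={p}: !r=True r=False
G(!r) holds globally = False
First violation at position 0.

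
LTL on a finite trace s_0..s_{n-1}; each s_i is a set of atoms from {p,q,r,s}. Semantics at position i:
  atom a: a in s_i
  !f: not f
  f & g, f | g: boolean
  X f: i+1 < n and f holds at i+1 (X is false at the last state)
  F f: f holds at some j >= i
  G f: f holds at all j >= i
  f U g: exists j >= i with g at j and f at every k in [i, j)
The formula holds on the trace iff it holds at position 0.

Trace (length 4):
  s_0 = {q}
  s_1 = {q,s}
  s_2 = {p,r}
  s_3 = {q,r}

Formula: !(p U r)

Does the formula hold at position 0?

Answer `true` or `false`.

s_0={q}: !(p U r)=True (p U r)=False p=False r=False
s_1={q,s}: !(p U r)=True (p U r)=False p=False r=False
s_2={p,r}: !(p U r)=False (p U r)=True p=True r=True
s_3={q,r}: !(p U r)=False (p U r)=True p=False r=True

Answer: true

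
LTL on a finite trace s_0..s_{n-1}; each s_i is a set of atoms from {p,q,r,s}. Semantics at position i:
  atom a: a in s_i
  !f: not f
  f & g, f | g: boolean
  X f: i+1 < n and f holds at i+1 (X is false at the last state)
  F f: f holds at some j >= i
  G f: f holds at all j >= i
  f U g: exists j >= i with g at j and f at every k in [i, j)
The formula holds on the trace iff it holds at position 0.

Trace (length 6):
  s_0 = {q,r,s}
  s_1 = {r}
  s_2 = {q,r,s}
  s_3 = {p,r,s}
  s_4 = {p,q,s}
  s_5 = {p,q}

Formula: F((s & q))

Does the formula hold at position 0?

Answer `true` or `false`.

Answer: true

Derivation:
s_0={q,r,s}: F((s & q))=True (s & q)=True s=True q=True
s_1={r}: F((s & q))=True (s & q)=False s=False q=False
s_2={q,r,s}: F((s & q))=True (s & q)=True s=True q=True
s_3={p,r,s}: F((s & q))=True (s & q)=False s=True q=False
s_4={p,q,s}: F((s & q))=True (s & q)=True s=True q=True
s_5={p,q}: F((s & q))=False (s & q)=False s=False q=True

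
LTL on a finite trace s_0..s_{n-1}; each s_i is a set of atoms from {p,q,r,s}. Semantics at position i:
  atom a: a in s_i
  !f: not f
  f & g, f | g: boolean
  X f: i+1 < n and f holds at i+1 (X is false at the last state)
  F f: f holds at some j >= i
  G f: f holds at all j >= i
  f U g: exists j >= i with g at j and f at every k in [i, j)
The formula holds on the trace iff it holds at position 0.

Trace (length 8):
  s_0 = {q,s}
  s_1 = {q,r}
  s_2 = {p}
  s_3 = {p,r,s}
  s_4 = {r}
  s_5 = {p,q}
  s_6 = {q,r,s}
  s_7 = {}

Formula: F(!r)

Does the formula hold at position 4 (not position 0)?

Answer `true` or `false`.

s_0={q,s}: F(!r)=True !r=True r=False
s_1={q,r}: F(!r)=True !r=False r=True
s_2={p}: F(!r)=True !r=True r=False
s_3={p,r,s}: F(!r)=True !r=False r=True
s_4={r}: F(!r)=True !r=False r=True
s_5={p,q}: F(!r)=True !r=True r=False
s_6={q,r,s}: F(!r)=True !r=False r=True
s_7={}: F(!r)=True !r=True r=False
Evaluating at position 4: result = True

Answer: true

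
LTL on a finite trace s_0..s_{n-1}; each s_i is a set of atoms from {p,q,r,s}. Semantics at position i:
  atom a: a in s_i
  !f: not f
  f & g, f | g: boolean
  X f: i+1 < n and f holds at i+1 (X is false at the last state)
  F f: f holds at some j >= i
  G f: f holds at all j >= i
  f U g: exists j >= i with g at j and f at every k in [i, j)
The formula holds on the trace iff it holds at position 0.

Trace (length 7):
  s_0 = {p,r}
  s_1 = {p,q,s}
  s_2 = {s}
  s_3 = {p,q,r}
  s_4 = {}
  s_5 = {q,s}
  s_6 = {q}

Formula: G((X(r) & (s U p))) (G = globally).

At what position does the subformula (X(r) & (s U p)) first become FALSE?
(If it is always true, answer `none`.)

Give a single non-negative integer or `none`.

Answer: 0

Derivation:
s_0={p,r}: (X(r) & (s U p))=False X(r)=False r=True (s U p)=True s=False p=True
s_1={p,q,s}: (X(r) & (s U p))=False X(r)=False r=False (s U p)=True s=True p=True
s_2={s}: (X(r) & (s U p))=True X(r)=True r=False (s U p)=True s=True p=False
s_3={p,q,r}: (X(r) & (s U p))=False X(r)=False r=True (s U p)=True s=False p=True
s_4={}: (X(r) & (s U p))=False X(r)=False r=False (s U p)=False s=False p=False
s_5={q,s}: (X(r) & (s U p))=False X(r)=False r=False (s U p)=False s=True p=False
s_6={q}: (X(r) & (s U p))=False X(r)=False r=False (s U p)=False s=False p=False
G((X(r) & (s U p))) holds globally = False
First violation at position 0.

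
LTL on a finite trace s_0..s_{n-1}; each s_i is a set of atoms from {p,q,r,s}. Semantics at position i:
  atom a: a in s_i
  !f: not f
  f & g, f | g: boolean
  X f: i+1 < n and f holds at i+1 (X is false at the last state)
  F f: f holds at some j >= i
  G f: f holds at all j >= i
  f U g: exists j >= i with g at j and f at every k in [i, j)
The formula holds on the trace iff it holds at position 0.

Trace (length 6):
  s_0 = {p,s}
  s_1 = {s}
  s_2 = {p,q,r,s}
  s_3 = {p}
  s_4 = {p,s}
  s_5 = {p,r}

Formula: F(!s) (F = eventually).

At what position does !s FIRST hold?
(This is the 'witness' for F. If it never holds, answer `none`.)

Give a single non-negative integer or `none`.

Answer: 3

Derivation:
s_0={p,s}: !s=False s=True
s_1={s}: !s=False s=True
s_2={p,q,r,s}: !s=False s=True
s_3={p}: !s=True s=False
s_4={p,s}: !s=False s=True
s_5={p,r}: !s=True s=False
F(!s) holds; first witness at position 3.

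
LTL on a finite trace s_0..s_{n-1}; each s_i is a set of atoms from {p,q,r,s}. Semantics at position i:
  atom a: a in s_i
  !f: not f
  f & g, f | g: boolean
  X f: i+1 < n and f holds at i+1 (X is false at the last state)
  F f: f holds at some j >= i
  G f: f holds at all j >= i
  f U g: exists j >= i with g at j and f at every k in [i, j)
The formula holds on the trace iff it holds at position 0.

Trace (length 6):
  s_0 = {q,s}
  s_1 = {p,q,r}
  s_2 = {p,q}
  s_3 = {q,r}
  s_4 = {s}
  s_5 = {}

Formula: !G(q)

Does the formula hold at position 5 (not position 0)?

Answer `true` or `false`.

s_0={q,s}: !G(q)=True G(q)=False q=True
s_1={p,q,r}: !G(q)=True G(q)=False q=True
s_2={p,q}: !G(q)=True G(q)=False q=True
s_3={q,r}: !G(q)=True G(q)=False q=True
s_4={s}: !G(q)=True G(q)=False q=False
s_5={}: !G(q)=True G(q)=False q=False
Evaluating at position 5: result = True

Answer: true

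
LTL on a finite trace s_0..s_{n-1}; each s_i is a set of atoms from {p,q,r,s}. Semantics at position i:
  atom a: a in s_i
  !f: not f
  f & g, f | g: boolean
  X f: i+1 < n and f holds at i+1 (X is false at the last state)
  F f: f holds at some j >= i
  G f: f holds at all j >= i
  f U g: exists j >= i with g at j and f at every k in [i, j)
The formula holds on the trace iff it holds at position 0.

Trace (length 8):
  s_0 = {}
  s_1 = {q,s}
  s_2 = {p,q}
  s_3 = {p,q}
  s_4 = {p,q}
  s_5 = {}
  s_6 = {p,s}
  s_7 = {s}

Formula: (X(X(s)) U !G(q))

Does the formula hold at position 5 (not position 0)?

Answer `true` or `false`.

s_0={}: (X(X(s)) U !G(q))=True X(X(s))=False X(s)=True s=False !G(q)=True G(q)=False q=False
s_1={q,s}: (X(X(s)) U !G(q))=True X(X(s))=False X(s)=False s=True !G(q)=True G(q)=False q=True
s_2={p,q}: (X(X(s)) U !G(q))=True X(X(s))=False X(s)=False s=False !G(q)=True G(q)=False q=True
s_3={p,q}: (X(X(s)) U !G(q))=True X(X(s))=False X(s)=False s=False !G(q)=True G(q)=False q=True
s_4={p,q}: (X(X(s)) U !G(q))=True X(X(s))=True X(s)=False s=False !G(q)=True G(q)=False q=True
s_5={}: (X(X(s)) U !G(q))=True X(X(s))=True X(s)=True s=False !G(q)=True G(q)=False q=False
s_6={p,s}: (X(X(s)) U !G(q))=True X(X(s))=False X(s)=True s=True !G(q)=True G(q)=False q=False
s_7={s}: (X(X(s)) U !G(q))=True X(X(s))=False X(s)=False s=True !G(q)=True G(q)=False q=False
Evaluating at position 5: result = True

Answer: true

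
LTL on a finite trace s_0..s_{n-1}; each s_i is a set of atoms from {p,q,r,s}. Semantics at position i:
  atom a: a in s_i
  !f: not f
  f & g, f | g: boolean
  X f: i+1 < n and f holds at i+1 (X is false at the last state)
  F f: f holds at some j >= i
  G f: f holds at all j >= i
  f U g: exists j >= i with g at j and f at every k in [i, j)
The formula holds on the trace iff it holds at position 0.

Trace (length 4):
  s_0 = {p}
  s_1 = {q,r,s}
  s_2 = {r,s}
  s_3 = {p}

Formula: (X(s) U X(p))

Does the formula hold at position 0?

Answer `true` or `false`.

s_0={p}: (X(s) U X(p))=True X(s)=True s=False X(p)=False p=True
s_1={q,r,s}: (X(s) U X(p))=True X(s)=True s=True X(p)=False p=False
s_2={r,s}: (X(s) U X(p))=True X(s)=False s=True X(p)=True p=False
s_3={p}: (X(s) U X(p))=False X(s)=False s=False X(p)=False p=True

Answer: true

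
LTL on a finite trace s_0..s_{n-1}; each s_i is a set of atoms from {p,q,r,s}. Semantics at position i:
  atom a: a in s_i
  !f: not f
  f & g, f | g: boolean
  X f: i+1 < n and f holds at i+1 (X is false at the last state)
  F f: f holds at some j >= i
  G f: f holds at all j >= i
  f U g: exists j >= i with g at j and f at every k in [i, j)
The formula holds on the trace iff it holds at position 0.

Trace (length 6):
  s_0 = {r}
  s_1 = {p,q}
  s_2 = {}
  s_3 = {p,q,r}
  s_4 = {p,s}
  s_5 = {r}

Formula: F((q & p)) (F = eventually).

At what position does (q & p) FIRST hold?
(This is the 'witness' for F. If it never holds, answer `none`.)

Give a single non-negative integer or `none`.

Answer: 1

Derivation:
s_0={r}: (q & p)=False q=False p=False
s_1={p,q}: (q & p)=True q=True p=True
s_2={}: (q & p)=False q=False p=False
s_3={p,q,r}: (q & p)=True q=True p=True
s_4={p,s}: (q & p)=False q=False p=True
s_5={r}: (q & p)=False q=False p=False
F((q & p)) holds; first witness at position 1.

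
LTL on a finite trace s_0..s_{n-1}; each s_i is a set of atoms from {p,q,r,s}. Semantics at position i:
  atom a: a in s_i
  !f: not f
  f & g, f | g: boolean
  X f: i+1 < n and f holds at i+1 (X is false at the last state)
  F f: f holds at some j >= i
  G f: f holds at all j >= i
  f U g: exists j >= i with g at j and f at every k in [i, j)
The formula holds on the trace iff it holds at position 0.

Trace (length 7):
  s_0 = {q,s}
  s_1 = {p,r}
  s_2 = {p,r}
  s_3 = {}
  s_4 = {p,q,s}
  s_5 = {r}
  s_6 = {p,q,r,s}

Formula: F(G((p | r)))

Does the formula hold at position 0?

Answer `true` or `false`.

Answer: true

Derivation:
s_0={q,s}: F(G((p | r)))=True G((p | r))=False (p | r)=False p=False r=False
s_1={p,r}: F(G((p | r)))=True G((p | r))=False (p | r)=True p=True r=True
s_2={p,r}: F(G((p | r)))=True G((p | r))=False (p | r)=True p=True r=True
s_3={}: F(G((p | r)))=True G((p | r))=False (p | r)=False p=False r=False
s_4={p,q,s}: F(G((p | r)))=True G((p | r))=True (p | r)=True p=True r=False
s_5={r}: F(G((p | r)))=True G((p | r))=True (p | r)=True p=False r=True
s_6={p,q,r,s}: F(G((p | r)))=True G((p | r))=True (p | r)=True p=True r=True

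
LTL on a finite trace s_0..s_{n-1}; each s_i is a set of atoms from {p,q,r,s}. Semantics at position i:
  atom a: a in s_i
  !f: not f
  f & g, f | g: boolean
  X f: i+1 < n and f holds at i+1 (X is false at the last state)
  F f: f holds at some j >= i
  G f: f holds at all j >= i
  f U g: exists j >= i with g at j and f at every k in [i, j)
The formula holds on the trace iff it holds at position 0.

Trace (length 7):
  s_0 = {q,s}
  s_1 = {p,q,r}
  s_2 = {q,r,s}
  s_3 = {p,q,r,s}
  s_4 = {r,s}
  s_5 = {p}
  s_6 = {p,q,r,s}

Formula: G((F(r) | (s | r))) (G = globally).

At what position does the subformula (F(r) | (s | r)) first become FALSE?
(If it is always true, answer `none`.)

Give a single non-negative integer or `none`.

Answer: none

Derivation:
s_0={q,s}: (F(r) | (s | r))=True F(r)=True r=False (s | r)=True s=True
s_1={p,q,r}: (F(r) | (s | r))=True F(r)=True r=True (s | r)=True s=False
s_2={q,r,s}: (F(r) | (s | r))=True F(r)=True r=True (s | r)=True s=True
s_3={p,q,r,s}: (F(r) | (s | r))=True F(r)=True r=True (s | r)=True s=True
s_4={r,s}: (F(r) | (s | r))=True F(r)=True r=True (s | r)=True s=True
s_5={p}: (F(r) | (s | r))=True F(r)=True r=False (s | r)=False s=False
s_6={p,q,r,s}: (F(r) | (s | r))=True F(r)=True r=True (s | r)=True s=True
G((F(r) | (s | r))) holds globally = True
No violation — formula holds at every position.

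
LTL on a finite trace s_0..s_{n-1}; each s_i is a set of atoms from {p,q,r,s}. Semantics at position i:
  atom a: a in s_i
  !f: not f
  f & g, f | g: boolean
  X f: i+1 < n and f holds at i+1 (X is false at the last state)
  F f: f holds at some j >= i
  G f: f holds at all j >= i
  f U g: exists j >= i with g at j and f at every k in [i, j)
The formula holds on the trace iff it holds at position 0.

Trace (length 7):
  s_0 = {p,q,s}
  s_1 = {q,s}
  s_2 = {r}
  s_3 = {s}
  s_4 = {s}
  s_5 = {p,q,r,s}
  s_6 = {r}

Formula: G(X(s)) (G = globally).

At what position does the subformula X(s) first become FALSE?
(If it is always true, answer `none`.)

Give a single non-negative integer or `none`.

s_0={p,q,s}: X(s)=True s=True
s_1={q,s}: X(s)=False s=True
s_2={r}: X(s)=True s=False
s_3={s}: X(s)=True s=True
s_4={s}: X(s)=True s=True
s_5={p,q,r,s}: X(s)=False s=True
s_6={r}: X(s)=False s=False
G(X(s)) holds globally = False
First violation at position 1.

Answer: 1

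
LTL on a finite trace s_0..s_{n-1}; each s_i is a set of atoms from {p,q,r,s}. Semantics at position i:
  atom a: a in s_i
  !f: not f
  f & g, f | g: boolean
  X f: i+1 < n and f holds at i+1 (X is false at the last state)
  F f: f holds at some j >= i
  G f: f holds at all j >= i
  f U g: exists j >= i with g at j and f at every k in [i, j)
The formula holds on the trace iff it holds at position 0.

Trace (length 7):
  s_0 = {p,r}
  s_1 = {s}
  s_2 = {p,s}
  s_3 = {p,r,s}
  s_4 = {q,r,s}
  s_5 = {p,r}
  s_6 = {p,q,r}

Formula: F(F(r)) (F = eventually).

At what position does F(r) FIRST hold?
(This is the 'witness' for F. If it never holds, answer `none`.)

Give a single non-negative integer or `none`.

Answer: 0

Derivation:
s_0={p,r}: F(r)=True r=True
s_1={s}: F(r)=True r=False
s_2={p,s}: F(r)=True r=False
s_3={p,r,s}: F(r)=True r=True
s_4={q,r,s}: F(r)=True r=True
s_5={p,r}: F(r)=True r=True
s_6={p,q,r}: F(r)=True r=True
F(F(r)) holds; first witness at position 0.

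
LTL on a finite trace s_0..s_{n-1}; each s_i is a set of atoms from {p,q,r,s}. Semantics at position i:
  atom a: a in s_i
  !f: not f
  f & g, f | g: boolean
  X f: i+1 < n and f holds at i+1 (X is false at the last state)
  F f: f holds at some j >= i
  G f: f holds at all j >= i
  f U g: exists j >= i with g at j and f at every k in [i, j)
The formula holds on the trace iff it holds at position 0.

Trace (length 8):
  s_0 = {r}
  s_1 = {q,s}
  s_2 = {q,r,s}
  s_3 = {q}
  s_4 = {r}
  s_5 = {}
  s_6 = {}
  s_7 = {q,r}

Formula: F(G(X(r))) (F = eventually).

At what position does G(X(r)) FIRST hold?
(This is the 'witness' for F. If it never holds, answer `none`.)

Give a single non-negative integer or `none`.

s_0={r}: G(X(r))=False X(r)=False r=True
s_1={q,s}: G(X(r))=False X(r)=True r=False
s_2={q,r,s}: G(X(r))=False X(r)=False r=True
s_3={q}: G(X(r))=False X(r)=True r=False
s_4={r}: G(X(r))=False X(r)=False r=True
s_5={}: G(X(r))=False X(r)=False r=False
s_6={}: G(X(r))=False X(r)=True r=False
s_7={q,r}: G(X(r))=False X(r)=False r=True
F(G(X(r))) does not hold (no witness exists).

Answer: none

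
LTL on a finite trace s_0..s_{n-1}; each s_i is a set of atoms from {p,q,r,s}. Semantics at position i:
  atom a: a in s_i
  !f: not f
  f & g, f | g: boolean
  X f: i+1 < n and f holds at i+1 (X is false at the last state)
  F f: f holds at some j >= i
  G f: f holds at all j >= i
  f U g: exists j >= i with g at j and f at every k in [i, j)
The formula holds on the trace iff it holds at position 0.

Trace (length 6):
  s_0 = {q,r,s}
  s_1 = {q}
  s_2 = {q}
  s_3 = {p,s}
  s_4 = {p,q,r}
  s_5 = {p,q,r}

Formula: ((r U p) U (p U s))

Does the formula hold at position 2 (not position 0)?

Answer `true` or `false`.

s_0={q,r,s}: ((r U p) U (p U s))=True (r U p)=False r=True p=False (p U s)=True s=True
s_1={q}: ((r U p) U (p U s))=False (r U p)=False r=False p=False (p U s)=False s=False
s_2={q}: ((r U p) U (p U s))=False (r U p)=False r=False p=False (p U s)=False s=False
s_3={p,s}: ((r U p) U (p U s))=True (r U p)=True r=False p=True (p U s)=True s=True
s_4={p,q,r}: ((r U p) U (p U s))=False (r U p)=True r=True p=True (p U s)=False s=False
s_5={p,q,r}: ((r U p) U (p U s))=False (r U p)=True r=True p=True (p U s)=False s=False
Evaluating at position 2: result = False

Answer: false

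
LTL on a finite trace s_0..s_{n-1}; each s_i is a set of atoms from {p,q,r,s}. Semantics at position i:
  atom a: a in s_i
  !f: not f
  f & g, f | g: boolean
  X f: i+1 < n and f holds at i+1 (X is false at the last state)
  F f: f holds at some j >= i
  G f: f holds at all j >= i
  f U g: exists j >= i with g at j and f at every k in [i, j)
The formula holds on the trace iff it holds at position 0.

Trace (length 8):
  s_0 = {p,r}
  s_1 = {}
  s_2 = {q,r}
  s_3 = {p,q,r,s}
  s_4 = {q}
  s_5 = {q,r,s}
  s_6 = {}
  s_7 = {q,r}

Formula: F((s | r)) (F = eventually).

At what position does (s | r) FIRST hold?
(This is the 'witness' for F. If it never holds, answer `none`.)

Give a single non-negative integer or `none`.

Answer: 0

Derivation:
s_0={p,r}: (s | r)=True s=False r=True
s_1={}: (s | r)=False s=False r=False
s_2={q,r}: (s | r)=True s=False r=True
s_3={p,q,r,s}: (s | r)=True s=True r=True
s_4={q}: (s | r)=False s=False r=False
s_5={q,r,s}: (s | r)=True s=True r=True
s_6={}: (s | r)=False s=False r=False
s_7={q,r}: (s | r)=True s=False r=True
F((s | r)) holds; first witness at position 0.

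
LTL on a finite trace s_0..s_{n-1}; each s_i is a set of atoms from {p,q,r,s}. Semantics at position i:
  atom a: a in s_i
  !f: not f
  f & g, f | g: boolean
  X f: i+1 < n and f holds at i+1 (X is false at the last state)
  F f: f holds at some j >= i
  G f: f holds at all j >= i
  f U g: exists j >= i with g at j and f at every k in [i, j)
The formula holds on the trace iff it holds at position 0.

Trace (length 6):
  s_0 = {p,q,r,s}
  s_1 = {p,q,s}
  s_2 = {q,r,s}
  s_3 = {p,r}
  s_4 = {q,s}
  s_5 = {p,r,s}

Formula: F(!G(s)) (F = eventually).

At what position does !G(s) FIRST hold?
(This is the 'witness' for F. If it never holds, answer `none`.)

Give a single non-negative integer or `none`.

Answer: 0

Derivation:
s_0={p,q,r,s}: !G(s)=True G(s)=False s=True
s_1={p,q,s}: !G(s)=True G(s)=False s=True
s_2={q,r,s}: !G(s)=True G(s)=False s=True
s_3={p,r}: !G(s)=True G(s)=False s=False
s_4={q,s}: !G(s)=False G(s)=True s=True
s_5={p,r,s}: !G(s)=False G(s)=True s=True
F(!G(s)) holds; first witness at position 0.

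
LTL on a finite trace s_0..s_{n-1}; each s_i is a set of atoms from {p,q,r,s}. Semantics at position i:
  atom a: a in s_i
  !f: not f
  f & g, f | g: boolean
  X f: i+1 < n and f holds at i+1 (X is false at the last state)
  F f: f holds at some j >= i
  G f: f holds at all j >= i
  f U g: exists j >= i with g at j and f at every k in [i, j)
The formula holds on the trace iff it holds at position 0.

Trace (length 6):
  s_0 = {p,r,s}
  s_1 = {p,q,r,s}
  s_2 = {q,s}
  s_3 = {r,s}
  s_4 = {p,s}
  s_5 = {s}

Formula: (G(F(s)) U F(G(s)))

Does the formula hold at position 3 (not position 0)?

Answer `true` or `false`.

Answer: true

Derivation:
s_0={p,r,s}: (G(F(s)) U F(G(s)))=True G(F(s))=True F(s)=True s=True F(G(s))=True G(s)=True
s_1={p,q,r,s}: (G(F(s)) U F(G(s)))=True G(F(s))=True F(s)=True s=True F(G(s))=True G(s)=True
s_2={q,s}: (G(F(s)) U F(G(s)))=True G(F(s))=True F(s)=True s=True F(G(s))=True G(s)=True
s_3={r,s}: (G(F(s)) U F(G(s)))=True G(F(s))=True F(s)=True s=True F(G(s))=True G(s)=True
s_4={p,s}: (G(F(s)) U F(G(s)))=True G(F(s))=True F(s)=True s=True F(G(s))=True G(s)=True
s_5={s}: (G(F(s)) U F(G(s)))=True G(F(s))=True F(s)=True s=True F(G(s))=True G(s)=True
Evaluating at position 3: result = True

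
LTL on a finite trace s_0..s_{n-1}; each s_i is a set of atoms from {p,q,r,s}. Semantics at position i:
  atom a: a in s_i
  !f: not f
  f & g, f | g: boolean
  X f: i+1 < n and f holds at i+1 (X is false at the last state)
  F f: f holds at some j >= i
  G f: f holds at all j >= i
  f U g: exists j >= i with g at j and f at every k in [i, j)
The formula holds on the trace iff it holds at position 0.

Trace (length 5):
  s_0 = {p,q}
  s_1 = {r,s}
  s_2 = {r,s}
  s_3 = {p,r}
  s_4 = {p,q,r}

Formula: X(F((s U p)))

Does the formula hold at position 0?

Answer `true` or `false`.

Answer: true

Derivation:
s_0={p,q}: X(F((s U p)))=True F((s U p))=True (s U p)=True s=False p=True
s_1={r,s}: X(F((s U p)))=True F((s U p))=True (s U p)=True s=True p=False
s_2={r,s}: X(F((s U p)))=True F((s U p))=True (s U p)=True s=True p=False
s_3={p,r}: X(F((s U p)))=True F((s U p))=True (s U p)=True s=False p=True
s_4={p,q,r}: X(F((s U p)))=False F((s U p))=True (s U p)=True s=False p=True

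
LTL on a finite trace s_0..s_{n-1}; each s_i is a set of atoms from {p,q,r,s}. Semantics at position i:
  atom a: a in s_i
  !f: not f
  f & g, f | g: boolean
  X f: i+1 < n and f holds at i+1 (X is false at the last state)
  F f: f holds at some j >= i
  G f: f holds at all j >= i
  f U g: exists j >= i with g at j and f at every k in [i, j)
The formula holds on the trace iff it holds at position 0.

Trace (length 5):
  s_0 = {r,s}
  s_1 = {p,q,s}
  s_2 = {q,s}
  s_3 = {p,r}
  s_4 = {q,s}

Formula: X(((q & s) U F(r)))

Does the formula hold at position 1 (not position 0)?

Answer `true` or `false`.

Answer: true

Derivation:
s_0={r,s}: X(((q & s) U F(r)))=True ((q & s) U F(r))=True (q & s)=False q=False s=True F(r)=True r=True
s_1={p,q,s}: X(((q & s) U F(r)))=True ((q & s) U F(r))=True (q & s)=True q=True s=True F(r)=True r=False
s_2={q,s}: X(((q & s) U F(r)))=True ((q & s) U F(r))=True (q & s)=True q=True s=True F(r)=True r=False
s_3={p,r}: X(((q & s) U F(r)))=False ((q & s) U F(r))=True (q & s)=False q=False s=False F(r)=True r=True
s_4={q,s}: X(((q & s) U F(r)))=False ((q & s) U F(r))=False (q & s)=True q=True s=True F(r)=False r=False
Evaluating at position 1: result = True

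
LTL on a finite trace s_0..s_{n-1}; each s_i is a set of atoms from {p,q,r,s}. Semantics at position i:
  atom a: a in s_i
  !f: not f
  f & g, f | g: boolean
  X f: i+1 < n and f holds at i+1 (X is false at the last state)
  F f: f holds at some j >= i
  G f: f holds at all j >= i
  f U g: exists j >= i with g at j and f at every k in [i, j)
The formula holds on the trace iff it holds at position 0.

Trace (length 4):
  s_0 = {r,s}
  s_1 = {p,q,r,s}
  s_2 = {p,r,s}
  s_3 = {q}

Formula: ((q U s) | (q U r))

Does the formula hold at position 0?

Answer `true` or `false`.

Answer: true

Derivation:
s_0={r,s}: ((q U s) | (q U r))=True (q U s)=True q=False s=True (q U r)=True r=True
s_1={p,q,r,s}: ((q U s) | (q U r))=True (q U s)=True q=True s=True (q U r)=True r=True
s_2={p,r,s}: ((q U s) | (q U r))=True (q U s)=True q=False s=True (q U r)=True r=True
s_3={q}: ((q U s) | (q U r))=False (q U s)=False q=True s=False (q U r)=False r=False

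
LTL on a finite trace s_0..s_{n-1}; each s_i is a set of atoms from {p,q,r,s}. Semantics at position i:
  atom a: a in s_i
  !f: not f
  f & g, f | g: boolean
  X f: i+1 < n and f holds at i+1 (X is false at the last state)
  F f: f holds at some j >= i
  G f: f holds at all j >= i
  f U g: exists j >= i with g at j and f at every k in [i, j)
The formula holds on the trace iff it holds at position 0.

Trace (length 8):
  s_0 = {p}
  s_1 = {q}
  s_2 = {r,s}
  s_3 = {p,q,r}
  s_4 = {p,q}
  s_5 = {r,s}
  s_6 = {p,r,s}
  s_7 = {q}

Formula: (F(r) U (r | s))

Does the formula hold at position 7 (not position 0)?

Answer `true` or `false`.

s_0={p}: (F(r) U (r | s))=True F(r)=True r=False (r | s)=False s=False
s_1={q}: (F(r) U (r | s))=True F(r)=True r=False (r | s)=False s=False
s_2={r,s}: (F(r) U (r | s))=True F(r)=True r=True (r | s)=True s=True
s_3={p,q,r}: (F(r) U (r | s))=True F(r)=True r=True (r | s)=True s=False
s_4={p,q}: (F(r) U (r | s))=True F(r)=True r=False (r | s)=False s=False
s_5={r,s}: (F(r) U (r | s))=True F(r)=True r=True (r | s)=True s=True
s_6={p,r,s}: (F(r) U (r | s))=True F(r)=True r=True (r | s)=True s=True
s_7={q}: (F(r) U (r | s))=False F(r)=False r=False (r | s)=False s=False
Evaluating at position 7: result = False

Answer: false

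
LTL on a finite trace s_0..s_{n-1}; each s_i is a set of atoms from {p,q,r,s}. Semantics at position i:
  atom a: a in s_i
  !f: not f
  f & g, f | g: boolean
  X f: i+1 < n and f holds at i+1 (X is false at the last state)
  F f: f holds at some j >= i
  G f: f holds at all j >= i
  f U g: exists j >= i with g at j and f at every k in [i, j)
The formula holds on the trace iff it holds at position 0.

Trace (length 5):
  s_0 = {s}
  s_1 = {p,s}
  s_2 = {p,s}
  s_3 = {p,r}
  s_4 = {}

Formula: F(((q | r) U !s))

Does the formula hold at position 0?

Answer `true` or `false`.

Answer: true

Derivation:
s_0={s}: F(((q | r) U !s))=True ((q | r) U !s)=False (q | r)=False q=False r=False !s=False s=True
s_1={p,s}: F(((q | r) U !s))=True ((q | r) U !s)=False (q | r)=False q=False r=False !s=False s=True
s_2={p,s}: F(((q | r) U !s))=True ((q | r) U !s)=False (q | r)=False q=False r=False !s=False s=True
s_3={p,r}: F(((q | r) U !s))=True ((q | r) U !s)=True (q | r)=True q=False r=True !s=True s=False
s_4={}: F(((q | r) U !s))=True ((q | r) U !s)=True (q | r)=False q=False r=False !s=True s=False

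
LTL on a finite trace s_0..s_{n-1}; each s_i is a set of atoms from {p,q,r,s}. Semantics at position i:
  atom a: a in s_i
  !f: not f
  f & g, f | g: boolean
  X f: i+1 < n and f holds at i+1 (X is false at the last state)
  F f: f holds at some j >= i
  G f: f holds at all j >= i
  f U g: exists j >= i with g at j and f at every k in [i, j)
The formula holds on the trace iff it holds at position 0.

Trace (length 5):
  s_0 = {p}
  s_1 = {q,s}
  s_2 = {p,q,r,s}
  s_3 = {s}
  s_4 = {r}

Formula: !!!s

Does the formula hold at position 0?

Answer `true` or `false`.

Answer: true

Derivation:
s_0={p}: !!!s=True !!s=False !s=True s=False
s_1={q,s}: !!!s=False !!s=True !s=False s=True
s_2={p,q,r,s}: !!!s=False !!s=True !s=False s=True
s_3={s}: !!!s=False !!s=True !s=False s=True
s_4={r}: !!!s=True !!s=False !s=True s=False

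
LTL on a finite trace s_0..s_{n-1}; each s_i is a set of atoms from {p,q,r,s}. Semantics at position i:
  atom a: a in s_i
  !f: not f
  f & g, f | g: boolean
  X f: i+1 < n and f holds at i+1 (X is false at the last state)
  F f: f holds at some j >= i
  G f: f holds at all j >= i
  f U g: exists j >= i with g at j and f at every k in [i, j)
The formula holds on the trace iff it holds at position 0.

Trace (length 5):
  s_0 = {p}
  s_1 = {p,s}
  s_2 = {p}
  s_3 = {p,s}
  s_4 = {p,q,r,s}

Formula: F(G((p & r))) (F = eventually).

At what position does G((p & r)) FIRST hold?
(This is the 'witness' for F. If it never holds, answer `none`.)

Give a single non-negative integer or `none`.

Answer: 4

Derivation:
s_0={p}: G((p & r))=False (p & r)=False p=True r=False
s_1={p,s}: G((p & r))=False (p & r)=False p=True r=False
s_2={p}: G((p & r))=False (p & r)=False p=True r=False
s_3={p,s}: G((p & r))=False (p & r)=False p=True r=False
s_4={p,q,r,s}: G((p & r))=True (p & r)=True p=True r=True
F(G((p & r))) holds; first witness at position 4.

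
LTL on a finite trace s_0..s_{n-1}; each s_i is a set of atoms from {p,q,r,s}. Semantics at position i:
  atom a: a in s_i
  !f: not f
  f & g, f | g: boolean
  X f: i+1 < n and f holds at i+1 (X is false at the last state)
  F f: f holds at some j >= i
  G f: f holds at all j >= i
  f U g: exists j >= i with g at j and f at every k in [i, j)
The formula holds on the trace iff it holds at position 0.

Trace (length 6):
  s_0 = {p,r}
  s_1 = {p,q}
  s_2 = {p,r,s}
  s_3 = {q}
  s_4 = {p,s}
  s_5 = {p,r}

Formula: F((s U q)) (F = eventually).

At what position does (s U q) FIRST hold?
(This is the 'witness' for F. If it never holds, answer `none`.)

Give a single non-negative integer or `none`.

Answer: 1

Derivation:
s_0={p,r}: (s U q)=False s=False q=False
s_1={p,q}: (s U q)=True s=False q=True
s_2={p,r,s}: (s U q)=True s=True q=False
s_3={q}: (s U q)=True s=False q=True
s_4={p,s}: (s U q)=False s=True q=False
s_5={p,r}: (s U q)=False s=False q=False
F((s U q)) holds; first witness at position 1.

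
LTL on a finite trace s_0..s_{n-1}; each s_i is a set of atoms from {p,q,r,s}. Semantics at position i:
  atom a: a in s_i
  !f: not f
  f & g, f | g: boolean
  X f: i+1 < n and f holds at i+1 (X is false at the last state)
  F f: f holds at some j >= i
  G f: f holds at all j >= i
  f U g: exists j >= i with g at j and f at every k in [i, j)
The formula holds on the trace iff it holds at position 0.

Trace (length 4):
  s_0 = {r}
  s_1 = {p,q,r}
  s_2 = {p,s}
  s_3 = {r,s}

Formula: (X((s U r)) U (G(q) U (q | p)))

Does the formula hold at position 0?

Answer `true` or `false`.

Answer: true

Derivation:
s_0={r}: (X((s U r)) U (G(q) U (q | p)))=True X((s U r))=True (s U r)=True s=False r=True (G(q) U (q | p))=False G(q)=False q=False (q | p)=False p=False
s_1={p,q,r}: (X((s U r)) U (G(q) U (q | p)))=True X((s U r))=True (s U r)=True s=False r=True (G(q) U (q | p))=True G(q)=False q=True (q | p)=True p=True
s_2={p,s}: (X((s U r)) U (G(q) U (q | p)))=True X((s U r))=True (s U r)=True s=True r=False (G(q) U (q | p))=True G(q)=False q=False (q | p)=True p=True
s_3={r,s}: (X((s U r)) U (G(q) U (q | p)))=False X((s U r))=False (s U r)=True s=True r=True (G(q) U (q | p))=False G(q)=False q=False (q | p)=False p=False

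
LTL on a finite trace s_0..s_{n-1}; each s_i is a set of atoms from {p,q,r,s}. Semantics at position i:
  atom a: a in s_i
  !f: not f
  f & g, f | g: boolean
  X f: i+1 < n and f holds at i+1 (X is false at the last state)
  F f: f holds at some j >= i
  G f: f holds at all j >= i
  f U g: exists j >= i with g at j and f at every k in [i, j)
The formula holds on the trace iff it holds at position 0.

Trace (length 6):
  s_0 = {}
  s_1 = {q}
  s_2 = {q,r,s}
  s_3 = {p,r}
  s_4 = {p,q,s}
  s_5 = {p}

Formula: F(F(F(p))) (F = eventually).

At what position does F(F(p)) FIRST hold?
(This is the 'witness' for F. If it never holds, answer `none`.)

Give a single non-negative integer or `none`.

s_0={}: F(F(p))=True F(p)=True p=False
s_1={q}: F(F(p))=True F(p)=True p=False
s_2={q,r,s}: F(F(p))=True F(p)=True p=False
s_3={p,r}: F(F(p))=True F(p)=True p=True
s_4={p,q,s}: F(F(p))=True F(p)=True p=True
s_5={p}: F(F(p))=True F(p)=True p=True
F(F(F(p))) holds; first witness at position 0.

Answer: 0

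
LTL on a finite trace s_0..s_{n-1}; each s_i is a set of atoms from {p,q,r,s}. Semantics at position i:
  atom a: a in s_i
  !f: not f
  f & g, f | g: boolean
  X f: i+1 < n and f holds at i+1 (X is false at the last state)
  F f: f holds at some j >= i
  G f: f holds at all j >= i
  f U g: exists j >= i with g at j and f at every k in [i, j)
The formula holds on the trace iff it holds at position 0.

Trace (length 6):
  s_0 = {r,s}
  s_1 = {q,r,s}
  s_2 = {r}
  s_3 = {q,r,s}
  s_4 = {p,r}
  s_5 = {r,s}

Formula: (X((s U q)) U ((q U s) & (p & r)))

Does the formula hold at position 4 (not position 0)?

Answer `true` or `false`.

Answer: false

Derivation:
s_0={r,s}: (X((s U q)) U ((q U s) & (p & r)))=False X((s U q))=True (s U q)=True s=True q=False ((q U s) & (p & r))=False (q U s)=True (p & r)=False p=False r=True
s_1={q,r,s}: (X((s U q)) U ((q U s) & (p & r)))=False X((s U q))=False (s U q)=True s=True q=True ((q U s) & (p & r))=False (q U s)=True (p & r)=False p=False r=True
s_2={r}: (X((s U q)) U ((q U s) & (p & r)))=False X((s U q))=True (s U q)=False s=False q=False ((q U s) & (p & r))=False (q U s)=False (p & r)=False p=False r=True
s_3={q,r,s}: (X((s U q)) U ((q U s) & (p & r)))=False X((s U q))=False (s U q)=True s=True q=True ((q U s) & (p & r))=False (q U s)=True (p & r)=False p=False r=True
s_4={p,r}: (X((s U q)) U ((q U s) & (p & r)))=False X((s U q))=False (s U q)=False s=False q=False ((q U s) & (p & r))=False (q U s)=False (p & r)=True p=True r=True
s_5={r,s}: (X((s U q)) U ((q U s) & (p & r)))=False X((s U q))=False (s U q)=False s=True q=False ((q U s) & (p & r))=False (q U s)=True (p & r)=False p=False r=True
Evaluating at position 4: result = False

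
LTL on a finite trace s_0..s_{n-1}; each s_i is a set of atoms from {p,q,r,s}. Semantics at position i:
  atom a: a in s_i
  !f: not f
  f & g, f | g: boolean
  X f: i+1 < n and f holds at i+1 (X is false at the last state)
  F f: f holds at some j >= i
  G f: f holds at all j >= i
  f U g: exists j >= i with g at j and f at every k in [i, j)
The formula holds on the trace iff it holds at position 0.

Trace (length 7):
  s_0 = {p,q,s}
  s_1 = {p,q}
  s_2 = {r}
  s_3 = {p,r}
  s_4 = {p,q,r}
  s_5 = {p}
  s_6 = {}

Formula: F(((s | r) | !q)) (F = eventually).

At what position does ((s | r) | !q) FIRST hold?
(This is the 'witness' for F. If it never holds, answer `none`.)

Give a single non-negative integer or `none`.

Answer: 0

Derivation:
s_0={p,q,s}: ((s | r) | !q)=True (s | r)=True s=True r=False !q=False q=True
s_1={p,q}: ((s | r) | !q)=False (s | r)=False s=False r=False !q=False q=True
s_2={r}: ((s | r) | !q)=True (s | r)=True s=False r=True !q=True q=False
s_3={p,r}: ((s | r) | !q)=True (s | r)=True s=False r=True !q=True q=False
s_4={p,q,r}: ((s | r) | !q)=True (s | r)=True s=False r=True !q=False q=True
s_5={p}: ((s | r) | !q)=True (s | r)=False s=False r=False !q=True q=False
s_6={}: ((s | r) | !q)=True (s | r)=False s=False r=False !q=True q=False
F(((s | r) | !q)) holds; first witness at position 0.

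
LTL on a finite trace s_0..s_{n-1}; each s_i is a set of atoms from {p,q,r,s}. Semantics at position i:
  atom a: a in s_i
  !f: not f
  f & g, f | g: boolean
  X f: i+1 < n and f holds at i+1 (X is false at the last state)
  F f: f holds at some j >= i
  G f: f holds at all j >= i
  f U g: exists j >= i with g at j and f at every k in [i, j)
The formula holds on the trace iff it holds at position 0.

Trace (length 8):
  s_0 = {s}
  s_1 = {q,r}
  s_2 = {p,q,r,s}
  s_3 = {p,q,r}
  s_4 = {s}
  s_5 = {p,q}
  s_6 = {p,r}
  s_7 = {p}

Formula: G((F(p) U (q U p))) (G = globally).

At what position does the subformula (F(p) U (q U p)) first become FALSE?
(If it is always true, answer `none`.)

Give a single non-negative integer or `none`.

Answer: none

Derivation:
s_0={s}: (F(p) U (q U p))=True F(p)=True p=False (q U p)=False q=False
s_1={q,r}: (F(p) U (q U p))=True F(p)=True p=False (q U p)=True q=True
s_2={p,q,r,s}: (F(p) U (q U p))=True F(p)=True p=True (q U p)=True q=True
s_3={p,q,r}: (F(p) U (q U p))=True F(p)=True p=True (q U p)=True q=True
s_4={s}: (F(p) U (q U p))=True F(p)=True p=False (q U p)=False q=False
s_5={p,q}: (F(p) U (q U p))=True F(p)=True p=True (q U p)=True q=True
s_6={p,r}: (F(p) U (q U p))=True F(p)=True p=True (q U p)=True q=False
s_7={p}: (F(p) U (q U p))=True F(p)=True p=True (q U p)=True q=False
G((F(p) U (q U p))) holds globally = True
No violation — formula holds at every position.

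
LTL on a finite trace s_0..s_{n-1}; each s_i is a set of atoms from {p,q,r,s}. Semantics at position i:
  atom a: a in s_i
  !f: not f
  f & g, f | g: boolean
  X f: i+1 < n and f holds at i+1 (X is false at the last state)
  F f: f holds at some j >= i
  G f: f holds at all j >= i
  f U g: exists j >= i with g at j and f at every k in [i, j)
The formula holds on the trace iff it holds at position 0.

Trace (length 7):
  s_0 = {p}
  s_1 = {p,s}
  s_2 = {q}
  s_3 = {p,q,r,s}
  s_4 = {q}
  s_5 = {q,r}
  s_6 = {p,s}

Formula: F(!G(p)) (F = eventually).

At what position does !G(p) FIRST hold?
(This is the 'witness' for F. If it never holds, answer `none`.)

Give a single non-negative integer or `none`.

Answer: 0

Derivation:
s_0={p}: !G(p)=True G(p)=False p=True
s_1={p,s}: !G(p)=True G(p)=False p=True
s_2={q}: !G(p)=True G(p)=False p=False
s_3={p,q,r,s}: !G(p)=True G(p)=False p=True
s_4={q}: !G(p)=True G(p)=False p=False
s_5={q,r}: !G(p)=True G(p)=False p=False
s_6={p,s}: !G(p)=False G(p)=True p=True
F(!G(p)) holds; first witness at position 0.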